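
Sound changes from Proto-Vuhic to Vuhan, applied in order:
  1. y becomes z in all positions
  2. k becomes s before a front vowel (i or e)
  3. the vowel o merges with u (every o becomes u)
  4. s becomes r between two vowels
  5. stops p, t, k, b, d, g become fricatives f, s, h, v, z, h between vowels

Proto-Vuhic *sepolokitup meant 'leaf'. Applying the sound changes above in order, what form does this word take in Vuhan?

Vuhan: start from *sepolokitup.
  rule 1: no change — sepolokitup
  rule 2 (palatalisation): sepolokitup → sepolositup
  rule 3 (vowel merger): sepolositup → sepulusitup
  rule 4 (rhotacism): sepulusitup → sepuluritup
  rule 5 (intervocalic lenition): sepuluritup → sefulurisup
  ⇒ Vuhan sefulurisup

sefulurisup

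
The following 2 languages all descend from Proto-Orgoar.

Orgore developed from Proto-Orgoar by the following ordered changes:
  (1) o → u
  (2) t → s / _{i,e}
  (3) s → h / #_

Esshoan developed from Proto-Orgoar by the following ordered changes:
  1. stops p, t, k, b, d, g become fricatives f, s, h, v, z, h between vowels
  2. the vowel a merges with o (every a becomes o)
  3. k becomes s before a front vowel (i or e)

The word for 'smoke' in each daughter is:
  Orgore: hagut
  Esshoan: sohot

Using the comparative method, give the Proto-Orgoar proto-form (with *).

Position 1: Orgore has h, Esshoan has s. Taking the neighbouring segments as reconstructed: Orgore h could go back to *s or *h; Esshoan s can only go back to *s — the one source consistent with every daughter is *s.
Position 2: Orgore has a, Esshoan has o. Orgore preserves a here (none of its changes turn any other segment into a), so the proto-segment is *a.
Continuing position by position gives *sagot; check it forward:
Orgore: *sagot > sagut > hagut  (by vowel merger, debuccalisation)
Esshoan: start from *sagot.
  rule 1 (intervocalic lenition): sagot → sahot
  rule 2 (vowel merger): sahot → sohot
  rule 3: no change — sohot
  ⇒ Esshoan sohot
Only *sagot yields all of Orgore hagut, Esshoan sohot.

*sagot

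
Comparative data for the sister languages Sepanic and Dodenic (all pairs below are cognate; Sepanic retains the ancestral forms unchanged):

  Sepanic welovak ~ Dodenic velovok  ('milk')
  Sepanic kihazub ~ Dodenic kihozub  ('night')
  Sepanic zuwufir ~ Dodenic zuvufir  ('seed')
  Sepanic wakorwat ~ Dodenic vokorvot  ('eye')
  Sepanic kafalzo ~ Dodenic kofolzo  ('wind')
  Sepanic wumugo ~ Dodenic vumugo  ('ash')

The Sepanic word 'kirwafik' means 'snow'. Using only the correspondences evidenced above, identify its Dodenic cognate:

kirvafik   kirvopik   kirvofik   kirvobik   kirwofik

kirvofik

wakorwat ~ vokorvot — Sepanic w corresponds to Dodenic v after a consonant, before a back vowel.
kafalzo ~ kofolzo — Sepanic a corresponds to Dodenic o after a consonant, before a labial obstruent.
Applying these to Sepanic 'kirwafik':
  kirwafik → kirvafik   (w→v after a consonant, before a back vowel)
  kirvafik → kirvofik   (a→o after a consonant, before a labial obstruent)
So the Dodenic cognate is 'kirvofik'.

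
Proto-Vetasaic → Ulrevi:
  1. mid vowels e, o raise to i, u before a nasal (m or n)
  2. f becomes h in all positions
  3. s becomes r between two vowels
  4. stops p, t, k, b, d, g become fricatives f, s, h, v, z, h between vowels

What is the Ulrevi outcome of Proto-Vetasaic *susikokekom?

surihohehum

Ulrevi: start from *susikokekom.
  rule 1 (pre-nasal raising): susikokekom → susikokekum
  rule 2: no change — susikokekum
  rule 3 (rhotacism): susikokekum → surikokekum
  rule 4 (intervocalic lenition): surikokekum → surihohehum
  ⇒ Ulrevi surihohehum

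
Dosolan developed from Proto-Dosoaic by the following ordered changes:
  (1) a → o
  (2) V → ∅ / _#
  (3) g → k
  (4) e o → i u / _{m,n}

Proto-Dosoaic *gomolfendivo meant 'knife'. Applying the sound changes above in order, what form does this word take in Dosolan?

kumolfindiv

Dosolan: *gomolfendivo > gomolfendiv > komolfendiv > kumolfindiv  (by apocope, unconditioned shift, pre-nasal raising)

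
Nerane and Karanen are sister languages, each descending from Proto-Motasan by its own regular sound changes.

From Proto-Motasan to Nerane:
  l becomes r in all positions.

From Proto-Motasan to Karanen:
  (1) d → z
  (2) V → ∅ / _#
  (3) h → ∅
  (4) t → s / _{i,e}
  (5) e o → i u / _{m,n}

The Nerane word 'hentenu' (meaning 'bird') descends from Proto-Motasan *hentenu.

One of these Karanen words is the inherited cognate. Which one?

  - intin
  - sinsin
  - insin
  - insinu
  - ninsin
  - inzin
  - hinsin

insin

Karanen: start from *hentenu.
  rule 1: no change — hentenu
  rule 2 (apocope): hentenu → henten
  rule 3 (h-loss): henten → enten
  rule 4 (palatalisation): enten → ensen
  rule 5 (pre-nasal raising): ensen → insin
  ⇒ Karanen insin
Only 'insin' matches the regular Karanen development of *hentenu.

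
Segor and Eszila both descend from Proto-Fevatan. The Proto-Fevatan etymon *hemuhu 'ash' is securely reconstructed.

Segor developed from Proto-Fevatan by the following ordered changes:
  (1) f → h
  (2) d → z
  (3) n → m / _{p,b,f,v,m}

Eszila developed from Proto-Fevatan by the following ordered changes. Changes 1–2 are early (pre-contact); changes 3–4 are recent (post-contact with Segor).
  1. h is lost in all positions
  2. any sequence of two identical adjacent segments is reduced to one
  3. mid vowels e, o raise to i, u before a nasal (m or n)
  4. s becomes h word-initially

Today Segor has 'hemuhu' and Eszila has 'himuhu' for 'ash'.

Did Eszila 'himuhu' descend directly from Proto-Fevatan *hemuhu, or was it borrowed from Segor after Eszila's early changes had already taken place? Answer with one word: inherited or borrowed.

If inherited, *hemuhu would pass through all of Eszila's changes:
Eszila: *hemuhu
  hemuhu → emuu   [h-loss]
  emuu → emu   [degemination]
  emu → imu   [pre-nasal raising]
  imu (rule 4 does not apply)
  giving Eszila imu.
If borrowed from Segor 'hemuhu' after the early changes, it would undergo only the recent ones:
  rule 3 (pre-nasal raising): hemuhu → himuhu
  rule 4 (debuccalisation): no change (himuhu)
  ⇒ as a loan: himuhu
Eszila 'himuhu' matches the loan outcome 'himuhu', not the inherited 'imu' — it skipped the early Eszila changes, so it was borrowed from Segor.

borrowed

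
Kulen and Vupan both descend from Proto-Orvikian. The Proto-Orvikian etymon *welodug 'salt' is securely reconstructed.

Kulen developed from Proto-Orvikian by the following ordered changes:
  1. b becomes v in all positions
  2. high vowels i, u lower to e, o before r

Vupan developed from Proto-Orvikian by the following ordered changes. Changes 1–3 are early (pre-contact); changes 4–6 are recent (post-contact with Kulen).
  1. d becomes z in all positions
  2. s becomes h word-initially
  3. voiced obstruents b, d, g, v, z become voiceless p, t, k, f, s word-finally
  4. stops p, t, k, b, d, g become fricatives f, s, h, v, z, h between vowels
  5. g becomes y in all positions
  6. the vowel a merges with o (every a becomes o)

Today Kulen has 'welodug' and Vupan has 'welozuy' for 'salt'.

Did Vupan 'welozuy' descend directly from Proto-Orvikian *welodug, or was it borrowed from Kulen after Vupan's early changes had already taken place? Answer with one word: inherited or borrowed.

borrowed

If inherited, *welodug would pass through all of Vupan's changes:
Vupan: start from *welodug.
  rule 1 (unconditioned shift): welodug → welozug
  rule 2: no change — welozug
  rule 3 (final devoicing): welozug → welozuk
  rule 4: no change — welozuk
  rule 5: no change — welozuk
  rule 6: no change — welozuk
  ⇒ Vupan welozuk
If borrowed from Kulen 'welodug' after the early changes, it would undergo only the recent ones:
  rule 4 (intervocalic lenition): welodug → welozug
  rule 5 (unconditioned shift): welozug → welozuy
  rule 6 (vowel merger): no change (welozuy)
  ⇒ as a loan: welozuy
Vupan 'welozuy' matches the loan outcome 'welozuy', not the inherited 'welozuk' — it skipped the early Vupan changes, so it was borrowed from Kulen.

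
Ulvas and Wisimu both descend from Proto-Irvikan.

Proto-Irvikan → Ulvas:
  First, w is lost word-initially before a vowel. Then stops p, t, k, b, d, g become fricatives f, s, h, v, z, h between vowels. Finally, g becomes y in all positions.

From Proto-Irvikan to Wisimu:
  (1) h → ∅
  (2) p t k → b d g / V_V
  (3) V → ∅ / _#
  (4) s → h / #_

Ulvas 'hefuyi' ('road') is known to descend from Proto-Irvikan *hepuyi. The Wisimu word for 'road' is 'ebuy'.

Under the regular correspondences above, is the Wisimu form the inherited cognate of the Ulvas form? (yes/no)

Derive the expected Wisimu reflex of *hepuyi:
Wisimu: *hepuyi > epuyi > ebuyi > ebuy  (by h-loss, intervocalic voicing, apocope)
Wisimu 'ebuy' matches the regular reflex exactly, so the pair is cognate.

yes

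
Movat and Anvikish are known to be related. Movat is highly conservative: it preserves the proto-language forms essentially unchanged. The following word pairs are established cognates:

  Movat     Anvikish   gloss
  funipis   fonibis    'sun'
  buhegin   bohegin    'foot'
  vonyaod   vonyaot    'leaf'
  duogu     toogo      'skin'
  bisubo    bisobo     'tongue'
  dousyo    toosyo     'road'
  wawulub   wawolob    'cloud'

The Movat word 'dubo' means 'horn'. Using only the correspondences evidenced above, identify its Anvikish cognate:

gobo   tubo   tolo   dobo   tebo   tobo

tobo

duogu ~ toogo — Movat d corresponds to Anvikish t word-initially before a back vowel.
bisubo ~ bisobo, wawulub ~ wawolob — Movat u corresponds to Anvikish o after a consonant, before a labial obstruent.
Applying these to Movat 'dubo':
  dubo → tubo   (d→t word-initially before a back vowel)
  tubo → tobo   (u→o after a consonant, before a labial obstruent)
So the Anvikish cognate is 'tobo'.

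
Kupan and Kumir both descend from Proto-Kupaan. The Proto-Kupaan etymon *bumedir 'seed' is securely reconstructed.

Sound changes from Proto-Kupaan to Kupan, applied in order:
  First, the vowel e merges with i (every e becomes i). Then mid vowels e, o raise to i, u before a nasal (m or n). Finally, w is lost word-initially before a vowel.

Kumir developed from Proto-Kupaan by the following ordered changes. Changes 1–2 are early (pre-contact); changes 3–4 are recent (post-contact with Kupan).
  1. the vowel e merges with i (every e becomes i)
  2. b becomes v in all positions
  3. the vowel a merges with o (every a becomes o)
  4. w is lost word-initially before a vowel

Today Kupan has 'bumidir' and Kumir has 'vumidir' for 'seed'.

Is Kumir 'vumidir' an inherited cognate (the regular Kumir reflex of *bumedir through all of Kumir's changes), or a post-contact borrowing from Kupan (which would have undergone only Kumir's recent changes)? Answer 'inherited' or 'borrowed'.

inherited

If inherited, *bumedir would pass through all of Kumir's changes:
Kumir: start from *bumedir.
  rule 1 (vowel merger): bumedir → bumidir
  rule 2 (unconditioned shift): bumidir → vumidir
  rule 3: no change — vumidir
  rule 4: no change — vumidir
  ⇒ Kumir vumidir
If borrowed from Kupan 'bumidir' after the early changes, it would undergo only the recent ones:
  rule 3 (vowel merger): no change (bumidir)
  rule 4 (glide loss): no change (bumidir)
  ⇒ as a loan: bumidir
Kumir 'vumidir' matches the inherited outcome exactly, so it is an inherited cognate, not a loan.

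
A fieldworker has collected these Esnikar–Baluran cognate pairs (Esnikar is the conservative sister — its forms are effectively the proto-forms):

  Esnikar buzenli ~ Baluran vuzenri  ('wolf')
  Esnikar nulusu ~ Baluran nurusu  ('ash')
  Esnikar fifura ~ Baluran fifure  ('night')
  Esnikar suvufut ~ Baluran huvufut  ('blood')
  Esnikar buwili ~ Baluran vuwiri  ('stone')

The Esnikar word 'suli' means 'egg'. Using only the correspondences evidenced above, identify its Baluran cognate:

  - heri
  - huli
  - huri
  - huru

huri

suvufut ~ huvufut — Esnikar s corresponds to Baluran h word-initially before a back vowel.
buwili ~ vuwiri — Esnikar l corresponds to Baluran r between vowels (before a front vowel).
Applying these to Esnikar 'suli':
  suli → huli   (s→h word-initially before a back vowel)
  huli → huri   (l→r between vowels (before a front vowel))
So the Baluran cognate is 'huri'.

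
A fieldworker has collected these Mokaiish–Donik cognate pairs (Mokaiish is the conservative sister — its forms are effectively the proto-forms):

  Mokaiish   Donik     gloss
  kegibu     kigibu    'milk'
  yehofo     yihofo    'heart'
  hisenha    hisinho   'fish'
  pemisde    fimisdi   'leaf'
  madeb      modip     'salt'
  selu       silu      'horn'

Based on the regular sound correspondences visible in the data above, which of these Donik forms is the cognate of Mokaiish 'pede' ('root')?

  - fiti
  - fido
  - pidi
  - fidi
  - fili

pemisde ~ fimisdi — Mokaiish p corresponds to Donik f word-initially before a front vowel.
kegibu ~ kigibu, yehofo ~ yihofo — Mokaiish e corresponds to Donik i after a consonant, before a consonant other than r, m, n, p, b, f, v.
pemisde ~ fimisdi — Mokaiish e corresponds to Donik i word-finally.
Applying these to Mokaiish 'pede':
  pede → fede   (p→f word-initially before a front vowel)
  fede → fide   (e→i after a consonant, before a consonant other than r, m, n, p, b, f, v)
  fide → fidi   (e→i word-finally)
So the Donik cognate is 'fidi'.

fidi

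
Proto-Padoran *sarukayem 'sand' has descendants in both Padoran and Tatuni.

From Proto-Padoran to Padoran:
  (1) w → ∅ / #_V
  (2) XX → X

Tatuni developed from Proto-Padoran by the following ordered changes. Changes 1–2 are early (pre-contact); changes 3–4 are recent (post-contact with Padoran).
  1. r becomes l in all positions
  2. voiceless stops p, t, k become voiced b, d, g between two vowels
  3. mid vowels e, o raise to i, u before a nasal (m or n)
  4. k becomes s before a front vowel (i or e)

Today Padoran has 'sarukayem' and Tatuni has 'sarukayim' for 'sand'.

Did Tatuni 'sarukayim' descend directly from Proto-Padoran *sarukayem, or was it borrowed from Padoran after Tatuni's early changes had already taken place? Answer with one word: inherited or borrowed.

If inherited, *sarukayem would pass through all of Tatuni's changes:
Tatuni: start from *sarukayem.
  rule 1 (unconditioned shift): sarukayem → salukayem
  rule 2 (intervocalic voicing): salukayem → salugayem
  rule 3 (pre-nasal raising): salugayem → salugayim
  rule 4: no change — salugayim
  ⇒ Tatuni salugayim
If borrowed from Padoran 'sarukayem' after the early changes, it would undergo only the recent ones:
  rule 3 (pre-nasal raising): sarukayem → sarukayim
  rule 4 (palatalisation): no change (sarukayim)
  ⇒ as a loan: sarukayim
Tatuni 'sarukayim' matches the loan outcome 'sarukayim', not the inherited 'salugayim' — it skipped the early Tatuni changes, so it was borrowed from Padoran.

borrowed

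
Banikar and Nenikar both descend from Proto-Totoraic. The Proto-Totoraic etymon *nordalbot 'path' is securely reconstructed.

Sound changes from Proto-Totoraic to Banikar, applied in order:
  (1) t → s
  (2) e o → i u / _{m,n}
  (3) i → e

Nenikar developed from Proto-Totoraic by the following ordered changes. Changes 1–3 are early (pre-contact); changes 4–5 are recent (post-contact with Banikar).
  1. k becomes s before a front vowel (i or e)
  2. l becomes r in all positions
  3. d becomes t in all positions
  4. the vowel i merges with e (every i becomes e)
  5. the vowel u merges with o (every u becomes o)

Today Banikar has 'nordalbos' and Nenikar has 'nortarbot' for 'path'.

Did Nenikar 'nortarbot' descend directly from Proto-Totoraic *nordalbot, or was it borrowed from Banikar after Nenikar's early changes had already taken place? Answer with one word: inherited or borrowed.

inherited

If inherited, *nordalbot would pass through all of Nenikar's changes:
Nenikar: start from *nordalbot.
  rule 1: no change — nordalbot
  rule 2 (unconditioned shift): nordalbot → nordarbot
  rule 3 (unconditioned shift): nordarbot → nortarbot
  rule 4: no change — nortarbot
  rule 5: no change — nortarbot
  ⇒ Nenikar nortarbot
If borrowed from Banikar 'nordalbos' after the early changes, it would undergo only the recent ones:
  rule 4 (vowel merger): no change (nordalbos)
  rule 5 (vowel merger): no change (nordalbos)
  ⇒ as a loan: nordalbos
Nenikar 'nortarbot' matches the inherited outcome exactly, so it is an inherited cognate, not a loan.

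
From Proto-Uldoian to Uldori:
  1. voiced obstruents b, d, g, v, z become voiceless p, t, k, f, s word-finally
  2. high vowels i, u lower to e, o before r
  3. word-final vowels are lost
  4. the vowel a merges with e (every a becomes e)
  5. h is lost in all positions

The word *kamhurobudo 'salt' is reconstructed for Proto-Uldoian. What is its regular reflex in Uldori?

kemorobud

Uldori: start from *kamhurobudo.
  rule 1: no change — kamhurobudo
  rule 2 (pre-rhotic lowering): kamhurobudo → kamhorobudo
  rule 3 (apocope): kamhorobudo → kamhorobud
  rule 4 (vowel merger): kamhorobud → kemhorobud
  rule 5 (h-loss): kemhorobud → kemorobud
  ⇒ Uldori kemorobud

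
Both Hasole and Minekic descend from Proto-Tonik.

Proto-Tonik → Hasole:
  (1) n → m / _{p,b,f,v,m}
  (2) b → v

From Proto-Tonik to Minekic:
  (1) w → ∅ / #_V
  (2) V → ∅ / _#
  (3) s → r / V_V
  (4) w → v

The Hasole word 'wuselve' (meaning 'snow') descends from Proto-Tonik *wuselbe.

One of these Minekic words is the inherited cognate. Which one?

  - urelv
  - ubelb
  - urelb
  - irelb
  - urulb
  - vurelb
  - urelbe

Minekic: start from *wuselbe.
  rule 1 (glide loss): wuselbe → uselbe
  rule 2 (apocope): uselbe → uselb
  rule 3 (rhotacism): uselb → urelb
  rule 4: no change — urelb
  ⇒ Minekic urelb

urelb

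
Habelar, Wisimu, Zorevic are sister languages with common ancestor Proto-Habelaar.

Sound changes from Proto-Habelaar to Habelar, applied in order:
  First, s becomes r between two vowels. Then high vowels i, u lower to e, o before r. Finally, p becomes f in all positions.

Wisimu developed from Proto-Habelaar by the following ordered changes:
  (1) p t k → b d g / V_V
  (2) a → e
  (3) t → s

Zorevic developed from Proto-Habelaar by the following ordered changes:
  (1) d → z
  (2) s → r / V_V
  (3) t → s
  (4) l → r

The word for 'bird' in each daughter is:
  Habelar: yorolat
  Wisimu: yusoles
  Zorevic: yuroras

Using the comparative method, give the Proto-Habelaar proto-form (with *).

*yusolat

Position 7: Habelar has t, Wisimu has s, Zorevic has s. Habelar preserves t here (none of its changes turn any other segment into t), so the proto-segment is *t.
Position 3: Habelar has r, Wisimu has s, Zorevic has r. Taking the neighbouring segments as reconstructed: Habelar r could go back to *s or *r; Wisimu s can only go back to *s; Zorevic r could go back to *s or *l or *r — the one source consistent with every daughter is *s.
Position 6: Habelar has a, Wisimu has e, Zorevic has a. Habelar preserves a here (none of its changes turn any other segment into a), so the proto-segment is *a.
Continuing position by position gives *yusolat; check it forward:
Habelar: start from *yusolat.
  rule 1 (rhotacism): yusolat → yurolat
  rule 2 (pre-rhotic lowering): yurolat → yorolat
  rule 3: no change — yorolat
  ⇒ Habelar yorolat
Wisimu: *yusolat > yusolet > yusoles  (by vowel merger, unconditioned shift)
Zorevic: *yusolat > yurolat > yurolas > yuroras  (by rhotacism, unconditioned shift, unconditioned shift)
Only *yusolat yields all of Habelar yorolat, Wisimu yusoles, Zorevic yuroras.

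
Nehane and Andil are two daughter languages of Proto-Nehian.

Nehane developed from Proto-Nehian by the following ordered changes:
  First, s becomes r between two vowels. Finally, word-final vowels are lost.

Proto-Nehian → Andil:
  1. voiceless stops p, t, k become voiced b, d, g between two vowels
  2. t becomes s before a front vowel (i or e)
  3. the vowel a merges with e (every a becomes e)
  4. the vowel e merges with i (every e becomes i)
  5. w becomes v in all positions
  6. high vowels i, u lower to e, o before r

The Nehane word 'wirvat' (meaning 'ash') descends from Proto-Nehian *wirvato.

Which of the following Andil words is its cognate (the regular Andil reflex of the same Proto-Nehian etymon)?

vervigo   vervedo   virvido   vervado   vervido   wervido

Andil: *wirvato > wirvado > wirvedo > wirvido > virvido > vervido  (by intervocalic voicing, vowel merger, vowel merger, unconditioned shift, pre-rhotic lowering)
Only 'vervido' matches the regular Andil development of *wirvato.

vervido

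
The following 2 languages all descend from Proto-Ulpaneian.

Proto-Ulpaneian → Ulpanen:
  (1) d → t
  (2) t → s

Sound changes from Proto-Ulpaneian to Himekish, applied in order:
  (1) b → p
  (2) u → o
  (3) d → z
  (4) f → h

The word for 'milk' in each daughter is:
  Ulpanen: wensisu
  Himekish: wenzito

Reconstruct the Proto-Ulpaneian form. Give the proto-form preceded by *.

Position 7: Ulpanen has u, Himekish has o. Ulpanen preserves u here (none of its changes turn any other segment into u), so the proto-segment is *u.
Position 4: Ulpanen has s, Himekish has z. Taking the neighbouring segments as reconstructed: Ulpanen s could go back to *t or *d or *s; Himekish z could go back to *d or *z — the one source consistent with every daughter is *d.
Position 6: Ulpanen has s, Himekish has t. Himekish preserves t here (none of its changes turn any other segment into t), so the proto-segment is *t.
Continuing position by position gives *wenditu; check it forward:
Ulpanen: start from *wenditu.
  rule 1 (unconditioned shift): wenditu → wentitu
  rule 2 (unconditioned shift): wentitu → wensisu
  ⇒ Ulpanen wensisu
Himekish: start from *wenditu.
  rule 1: no change — wenditu
  rule 2 (vowel merger): wenditu → wendito
  rule 3 (unconditioned shift): wendito → wenzito
  rule 4: no change — wenzito
  ⇒ Himekish wenzito
*wenditu is the unique common source.

*wenditu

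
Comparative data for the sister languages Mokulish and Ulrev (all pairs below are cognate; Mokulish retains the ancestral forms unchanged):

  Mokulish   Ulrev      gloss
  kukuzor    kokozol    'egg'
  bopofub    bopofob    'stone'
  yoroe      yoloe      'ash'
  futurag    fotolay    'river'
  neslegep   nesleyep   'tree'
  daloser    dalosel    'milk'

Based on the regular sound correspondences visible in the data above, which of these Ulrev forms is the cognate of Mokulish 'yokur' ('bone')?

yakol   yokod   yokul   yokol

futurag ~ fotolay — Mokulish u corresponds to Ulrev o after a consonant, before r.
kukuzor ~ kokozol, daloser ~ dalosel — Mokulish r corresponds to Ulrev l word-finally.
Applying these to Mokulish 'yokur':
  yokur → yokor   (u→o after a consonant, before r)
  yokor → yokol   (r→l word-finally)
So the Ulrev cognate is 'yokol'.

yokol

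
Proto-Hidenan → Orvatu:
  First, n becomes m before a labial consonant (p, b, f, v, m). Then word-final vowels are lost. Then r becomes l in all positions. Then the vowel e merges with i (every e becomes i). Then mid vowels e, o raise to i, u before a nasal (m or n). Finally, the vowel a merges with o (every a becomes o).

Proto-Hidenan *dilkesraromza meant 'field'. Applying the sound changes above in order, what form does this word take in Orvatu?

Orvatu: *dilkesraromza
  dilkesraromza (rule 1 does not apply)
  dilkesraromza → dilkesraromz   [apocope]
  dilkesraromz → dilkeslalomz   [unconditioned shift]
  dilkeslalomz → dilkislalomz   [vowel merger]
  dilkislalomz → dilkislalumz   [pre-nasal raising]
  dilkislalumz → dilkislolumz   [vowel merger]
  giving Orvatu dilkislolumz.

dilkislolumz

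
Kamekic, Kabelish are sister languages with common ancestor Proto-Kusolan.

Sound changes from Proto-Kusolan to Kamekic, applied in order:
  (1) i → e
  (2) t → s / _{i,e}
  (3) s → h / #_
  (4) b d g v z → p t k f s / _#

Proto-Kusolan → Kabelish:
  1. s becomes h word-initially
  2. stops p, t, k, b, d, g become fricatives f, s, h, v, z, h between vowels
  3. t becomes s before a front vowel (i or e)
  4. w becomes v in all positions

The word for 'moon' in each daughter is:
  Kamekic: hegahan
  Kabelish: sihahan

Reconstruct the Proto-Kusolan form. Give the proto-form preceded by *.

Position 1: Kamekic has h, Kabelish has s. Taking the neighbouring segments as reconstructed: Kamekic h could go back to *t or *s or *h; Kabelish s can only go back to *t — the one source consistent with every daughter is *t.
Position 2: Kamekic has e, Kabelish has i. Kabelish preserves i here (none of its changes turn any other segment into i), so the proto-segment is *i.
Verify the candidate proto-form against each daughter:
Kamekic: start from *tigahan.
  rule 1 (vowel merger): tigahan → tegahan
  rule 2 (palatalisation): tegahan → segahan
  rule 3 (debuccalisation): segahan → hegahan
  rule 4: no change — hegahan
  ⇒ Kamekic hegahan
Kabelish: start from *tigahan.
  rule 1: no change — tigahan
  rule 2 (intervocalic lenition): tigahan → tihahan
  rule 3 (palatalisation): tihahan → sihahan
  rule 4: no change — sihahan
  ⇒ Kabelish sihahan
Only *tigahan yields all of Kamekic hegahan, Kabelish sihahan.

*tigahan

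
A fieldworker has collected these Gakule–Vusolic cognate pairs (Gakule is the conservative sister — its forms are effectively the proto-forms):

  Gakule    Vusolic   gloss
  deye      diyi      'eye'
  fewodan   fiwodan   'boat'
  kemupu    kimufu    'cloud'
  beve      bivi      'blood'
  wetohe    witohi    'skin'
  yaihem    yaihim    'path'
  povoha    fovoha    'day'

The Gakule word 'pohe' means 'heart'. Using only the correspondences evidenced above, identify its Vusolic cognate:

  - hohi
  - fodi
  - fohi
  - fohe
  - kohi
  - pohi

povoha ~ fovoha — Gakule p corresponds to Vusolic f word-initially before a back vowel.
deye ~ diyi, beve ~ bivi — Gakule e corresponds to Vusolic i word-finally.
Applying these to Gakule 'pohe':
  pohe → fohe   (p→f word-initially before a back vowel)
  fohe → fohi   (e→i word-finally)
So the Vusolic cognate is 'fohi'.

fohi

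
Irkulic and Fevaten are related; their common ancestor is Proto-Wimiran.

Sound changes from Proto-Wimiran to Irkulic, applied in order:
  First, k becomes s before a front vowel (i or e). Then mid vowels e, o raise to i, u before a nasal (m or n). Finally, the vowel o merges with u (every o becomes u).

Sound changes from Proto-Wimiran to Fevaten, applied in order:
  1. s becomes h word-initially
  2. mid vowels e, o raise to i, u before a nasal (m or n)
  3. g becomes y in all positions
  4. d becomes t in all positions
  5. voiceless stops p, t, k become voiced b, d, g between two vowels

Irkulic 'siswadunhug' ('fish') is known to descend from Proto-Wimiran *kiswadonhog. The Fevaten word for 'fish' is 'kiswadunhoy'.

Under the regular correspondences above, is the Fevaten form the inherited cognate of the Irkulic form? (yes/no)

Derive the expected Fevaten reflex of *kiswadonhog:
Fevaten: start from *kiswadonhog.
  rule 1: no change — kiswadonhog
  rule 2 (pre-nasal raising): kiswadonhog → kiswadunhog
  rule 3 (unconditioned shift): kiswadunhog → kiswadunhoy
  rule 4 (unconditioned shift): kiswadunhoy → kiswatunhoy
  rule 5 (intervocalic voicing): kiswatunhoy → kiswadunhoy
  ⇒ Fevaten kiswadunhoy
Fevaten 'kiswadunhoy' matches the regular reflex exactly, so the pair is cognate.

yes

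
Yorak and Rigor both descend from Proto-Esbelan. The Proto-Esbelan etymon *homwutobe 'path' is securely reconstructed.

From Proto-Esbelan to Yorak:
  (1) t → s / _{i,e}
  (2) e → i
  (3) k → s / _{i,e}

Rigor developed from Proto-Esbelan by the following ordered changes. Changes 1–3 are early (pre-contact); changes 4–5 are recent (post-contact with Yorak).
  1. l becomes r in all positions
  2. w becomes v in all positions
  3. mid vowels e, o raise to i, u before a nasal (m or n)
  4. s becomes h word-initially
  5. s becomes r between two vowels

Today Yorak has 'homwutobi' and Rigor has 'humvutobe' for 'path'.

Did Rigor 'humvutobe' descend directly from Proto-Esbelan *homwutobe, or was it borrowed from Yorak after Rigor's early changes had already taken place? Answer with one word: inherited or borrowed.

inherited

If inherited, *homwutobe would pass through all of Rigor's changes:
Rigor: *homwutobe > homvutobe > humvutobe  (by unconditioned shift, pre-nasal raising)
If borrowed from Yorak 'homwutobi' after the early changes, it would undergo only the recent ones:
  rule 4 (debuccalisation): no change (homwutobi)
  rule 5 (rhotacism): no change (homwutobi)
  ⇒ as a loan: homwutobi
Rigor 'humvutobe' matches the inherited outcome exactly, so it is an inherited cognate, not a loan.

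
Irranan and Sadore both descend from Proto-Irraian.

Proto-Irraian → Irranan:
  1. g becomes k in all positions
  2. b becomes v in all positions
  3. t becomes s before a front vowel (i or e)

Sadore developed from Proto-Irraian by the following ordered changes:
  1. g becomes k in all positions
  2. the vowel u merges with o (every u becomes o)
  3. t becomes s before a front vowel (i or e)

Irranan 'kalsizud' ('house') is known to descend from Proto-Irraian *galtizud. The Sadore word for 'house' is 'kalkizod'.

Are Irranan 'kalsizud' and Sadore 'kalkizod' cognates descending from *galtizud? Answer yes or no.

no

Derive the expected Sadore reflex of *galtizud:
Sadore: *galtizud
  galtizud → kaltizud   [unconditioned shift]
  kaltizud → kaltizod   [vowel merger]
  kaltizod → kalsizod   [palatalisation]
  giving Sadore kalsizod.
The regular Sadore reflex would be 'kalsizod', but the attested form is 'kalkizod'. The correspondence is irregular, so they are not cognates (the Sadore form has a different source).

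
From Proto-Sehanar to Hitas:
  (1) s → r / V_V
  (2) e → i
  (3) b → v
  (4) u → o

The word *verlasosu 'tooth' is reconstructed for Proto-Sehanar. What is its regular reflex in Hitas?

Hitas: *verlasosu
  verlasosu → verlaroru   [rhotacism]
  verlaroru → virlaroru   [vowel merger]
  virlaroru (rule 3 does not apply)
  virlaroru → virlaroro   [vowel merger]
  giving Hitas virlaroro.

virlaroro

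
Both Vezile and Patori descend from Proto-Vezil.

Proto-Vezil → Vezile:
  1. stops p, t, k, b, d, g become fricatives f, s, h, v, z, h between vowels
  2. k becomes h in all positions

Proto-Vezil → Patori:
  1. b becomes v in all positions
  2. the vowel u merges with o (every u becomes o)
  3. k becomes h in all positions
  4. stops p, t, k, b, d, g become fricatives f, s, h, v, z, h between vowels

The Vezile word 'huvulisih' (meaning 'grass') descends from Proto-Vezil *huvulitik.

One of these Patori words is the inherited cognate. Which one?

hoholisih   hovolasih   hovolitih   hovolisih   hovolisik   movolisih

hovolisih

Patori: *huvulitik
  huvulitik (rule 1 does not apply)
  huvulitik → hovolitik   [vowel merger]
  hovolitik → hovolitih   [unconditioned shift]
  hovolitih → hovolisih   [intervocalic lenition]
  giving Patori hovolisih.
Among the options, 'hovolisih' alone shows every Patori change applied in order.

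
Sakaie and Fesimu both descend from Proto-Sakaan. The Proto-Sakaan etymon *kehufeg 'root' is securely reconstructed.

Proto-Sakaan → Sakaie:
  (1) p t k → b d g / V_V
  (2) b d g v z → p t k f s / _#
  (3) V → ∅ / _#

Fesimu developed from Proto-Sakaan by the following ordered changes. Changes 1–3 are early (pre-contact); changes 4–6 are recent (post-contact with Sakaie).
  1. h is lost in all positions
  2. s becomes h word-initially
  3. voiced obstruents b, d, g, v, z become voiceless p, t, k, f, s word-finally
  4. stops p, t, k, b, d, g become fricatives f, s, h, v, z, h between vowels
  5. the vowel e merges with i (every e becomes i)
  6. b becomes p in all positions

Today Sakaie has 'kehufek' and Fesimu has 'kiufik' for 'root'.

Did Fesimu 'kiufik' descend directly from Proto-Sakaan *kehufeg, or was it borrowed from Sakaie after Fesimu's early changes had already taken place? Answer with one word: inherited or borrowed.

inherited

If inherited, *kehufeg would pass through all of Fesimu's changes:
Fesimu: *kehufeg
  kehufeg → keufeg   [h-loss]
  keufeg (rule 2 does not apply)
  keufeg → keufek   [final devoicing]
  keufek (rule 4 does not apply)
  keufek → kiufik   [vowel merger]
  kiufik (rule 6 does not apply)
  giving Fesimu kiufik.
If borrowed from Sakaie 'kehufek' after the early changes, it would undergo only the recent ones:
  rule 4 (intervocalic lenition): no change (kehufek)
  rule 5 (vowel merger): kehufek → kihufik
  rule 6 (unconditioned shift): no change (kihufik)
  ⇒ as a loan: kihufik
Fesimu 'kiufik' matches the inherited outcome exactly, so it is an inherited cognate, not a loan.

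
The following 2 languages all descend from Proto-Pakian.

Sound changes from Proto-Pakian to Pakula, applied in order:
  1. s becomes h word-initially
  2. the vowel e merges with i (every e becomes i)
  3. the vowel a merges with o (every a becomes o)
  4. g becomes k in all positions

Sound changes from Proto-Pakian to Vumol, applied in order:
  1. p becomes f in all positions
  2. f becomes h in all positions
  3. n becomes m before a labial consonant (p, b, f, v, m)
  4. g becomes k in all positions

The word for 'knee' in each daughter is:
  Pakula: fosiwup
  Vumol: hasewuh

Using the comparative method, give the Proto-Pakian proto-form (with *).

*fasewup

Position 2: Pakula has o, Vumol has a. Vumol preserves a here (none of its changes turn any other segment into a), so the proto-segment is *a.
Position 7: Pakula has p, Vumol has h. Pakula preserves p here (none of its changes turn any other segment into p), so the proto-segment is *p.
Continuing position by position gives *fasewup; check it forward:
Pakula: start from *fasewup.
  rule 1: no change — fasewup
  rule 2 (vowel merger): fasewup → fasiwup
  rule 3 (vowel merger): fasiwup → fosiwup
  rule 4: no change — fosiwup
  ⇒ Pakula fosiwup
Vumol: *fasewup > fasewuf > hasewuh  (by unconditioned shift, unconditioned shift)
Only *fasewup yields all of Pakula fosiwup, Vumol hasewuh.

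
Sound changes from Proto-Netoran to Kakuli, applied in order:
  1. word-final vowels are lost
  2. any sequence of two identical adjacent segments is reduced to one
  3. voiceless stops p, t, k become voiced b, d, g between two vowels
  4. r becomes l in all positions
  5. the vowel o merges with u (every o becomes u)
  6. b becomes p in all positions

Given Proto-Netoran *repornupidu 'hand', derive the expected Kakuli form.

Kakuli: start from *repornupidu.
  rule 1 (apocope): repornupidu → repornupid
  rule 2: no change — repornupid
  rule 3 (intervocalic voicing): repornupid → rebornubid
  rule 4 (unconditioned shift): rebornubid → lebolnubid
  rule 5 (vowel merger): lebolnubid → lebulnubid
  rule 6 (unconditioned shift): lebulnubid → lepulnupid
  ⇒ Kakuli lepulnupid

lepulnupid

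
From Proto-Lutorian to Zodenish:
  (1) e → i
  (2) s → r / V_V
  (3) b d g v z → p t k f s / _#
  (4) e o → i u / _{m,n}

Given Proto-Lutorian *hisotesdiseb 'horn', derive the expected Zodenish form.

Zodenish: *hisotesdiseb > hisotisdisib > hirotisdirib > hirotisdirip  (by vowel merger, rhotacism, final devoicing)

hirotisdirip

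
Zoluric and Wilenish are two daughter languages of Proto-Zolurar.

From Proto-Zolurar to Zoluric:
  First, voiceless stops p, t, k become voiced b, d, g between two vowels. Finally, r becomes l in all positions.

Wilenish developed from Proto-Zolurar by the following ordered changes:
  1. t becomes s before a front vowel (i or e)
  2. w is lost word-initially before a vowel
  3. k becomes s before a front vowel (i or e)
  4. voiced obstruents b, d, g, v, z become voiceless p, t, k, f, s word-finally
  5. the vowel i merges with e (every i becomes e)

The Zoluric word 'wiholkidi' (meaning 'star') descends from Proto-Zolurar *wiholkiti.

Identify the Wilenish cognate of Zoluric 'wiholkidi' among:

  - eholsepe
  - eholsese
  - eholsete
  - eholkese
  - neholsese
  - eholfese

eholsese

Wilenish: *wiholkiti
  wiholkiti → wiholkisi   [palatalisation]
  wiholkisi → iholkisi   [glide loss]
  iholkisi → iholsisi   [palatalisation]
  iholsisi (rule 4 does not apply)
  iholsisi → eholsese   [vowel merger]
  giving Wilenish eholsese.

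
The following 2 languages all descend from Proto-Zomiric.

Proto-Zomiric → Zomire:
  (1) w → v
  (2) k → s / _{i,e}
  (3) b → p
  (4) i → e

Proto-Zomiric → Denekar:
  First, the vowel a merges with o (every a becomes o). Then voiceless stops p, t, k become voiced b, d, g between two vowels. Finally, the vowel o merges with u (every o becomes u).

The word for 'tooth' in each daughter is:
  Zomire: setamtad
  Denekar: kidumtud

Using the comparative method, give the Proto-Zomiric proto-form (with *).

*kitamtad

Position 4: Zomire has a, Denekar has u. Zomire preserves a here (none of its changes turn any other segment into a), so the proto-segment is *a.
Position 7: Zomire has a, Denekar has u. Zomire preserves a here (none of its changes turn any other segment into a), so the proto-segment is *a.
Position 2: Zomire has e, Denekar has i. Denekar preserves i here (none of its changes turn any other segment into i), so the proto-segment is *i.
Verify the candidate proto-form against each daughter:
Zomire: *kitamtad > sitamtad > setamtad  (by palatalisation, vowel merger)
Denekar: *kitamtad > kitomtod > kidomtod > kidumtud  (by vowel merger, intervocalic voicing, vowel merger)
No other proto-form is consistent with every reflex, so the reconstruction is *kitamtad.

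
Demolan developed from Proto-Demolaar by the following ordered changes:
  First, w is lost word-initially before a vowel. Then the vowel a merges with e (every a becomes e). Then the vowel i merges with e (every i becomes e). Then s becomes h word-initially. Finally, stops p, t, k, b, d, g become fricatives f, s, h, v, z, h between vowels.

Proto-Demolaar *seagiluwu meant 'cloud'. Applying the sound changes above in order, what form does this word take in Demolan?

heeheluwu

Demolan: *seagiluwu
  seagiluwu (rule 1 does not apply)
  seagiluwu → seegiluwu   [vowel merger]
  seegiluwu → seegeluwu   [vowel merger]
  seegeluwu → heegeluwu   [debuccalisation]
  heegeluwu → heeheluwu   [intervocalic lenition]
  giving Demolan heeheluwu.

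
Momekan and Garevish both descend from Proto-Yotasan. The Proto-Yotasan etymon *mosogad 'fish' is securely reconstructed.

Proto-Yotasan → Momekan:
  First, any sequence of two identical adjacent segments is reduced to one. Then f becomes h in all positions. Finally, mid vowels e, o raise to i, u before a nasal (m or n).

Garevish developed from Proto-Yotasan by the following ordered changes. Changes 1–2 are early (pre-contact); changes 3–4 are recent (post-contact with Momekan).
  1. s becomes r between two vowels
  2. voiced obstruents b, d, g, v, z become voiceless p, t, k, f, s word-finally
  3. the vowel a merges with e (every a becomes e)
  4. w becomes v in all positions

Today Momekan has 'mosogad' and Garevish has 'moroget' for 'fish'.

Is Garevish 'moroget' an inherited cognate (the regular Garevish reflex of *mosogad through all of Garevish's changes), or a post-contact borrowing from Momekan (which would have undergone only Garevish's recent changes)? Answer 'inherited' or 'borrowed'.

If inherited, *mosogad would pass through all of Garevish's changes:
Garevish: *mosogad > morogad > morogat > moroget  (by rhotacism, final devoicing, vowel merger)
If borrowed from Momekan 'mosogad' after the early changes, it would undergo only the recent ones:
  rule 3 (vowel merger): mosogad → mosoged
  rule 4 (unconditioned shift): no change (mosoged)
  ⇒ as a loan: mosoged
Garevish 'moroget' matches the inherited outcome exactly, so it is an inherited cognate, not a loan.

inherited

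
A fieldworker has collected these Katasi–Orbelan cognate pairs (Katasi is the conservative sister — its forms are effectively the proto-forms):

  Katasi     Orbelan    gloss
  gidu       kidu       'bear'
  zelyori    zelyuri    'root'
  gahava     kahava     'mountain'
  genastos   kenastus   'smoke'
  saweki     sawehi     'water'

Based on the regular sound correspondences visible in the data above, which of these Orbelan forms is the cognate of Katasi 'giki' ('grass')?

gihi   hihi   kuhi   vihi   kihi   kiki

kihi

gidu ~ kidu — Katasi g corresponds to Orbelan k word-initially before a front vowel.
saweki ~ sawehi — Katasi k corresponds to Orbelan h between vowels (before a front vowel).
Applying these to Katasi 'giki':
  giki → kiki   (g→k word-initially before a front vowel)
  kiki → kihi   (k→h between vowels (before a front vowel))
So the Orbelan cognate is 'kihi'.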